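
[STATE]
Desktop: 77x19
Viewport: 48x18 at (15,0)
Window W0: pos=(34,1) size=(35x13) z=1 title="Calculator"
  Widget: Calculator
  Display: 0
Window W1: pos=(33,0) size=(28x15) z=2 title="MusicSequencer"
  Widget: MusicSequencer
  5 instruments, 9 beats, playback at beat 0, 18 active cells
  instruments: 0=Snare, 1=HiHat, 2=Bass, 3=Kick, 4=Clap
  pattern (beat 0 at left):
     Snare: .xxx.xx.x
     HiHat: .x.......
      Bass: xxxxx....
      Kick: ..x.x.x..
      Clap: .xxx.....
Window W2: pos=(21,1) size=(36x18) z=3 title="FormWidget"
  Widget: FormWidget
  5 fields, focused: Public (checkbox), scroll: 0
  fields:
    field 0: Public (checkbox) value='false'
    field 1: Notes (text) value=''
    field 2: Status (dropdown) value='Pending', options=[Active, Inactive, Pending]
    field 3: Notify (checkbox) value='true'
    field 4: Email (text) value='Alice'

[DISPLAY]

                  ┏━━━━━━━━━━━━━━━━━━━━━━━━━━┓  
      ┏━━━━━━━━━━━━━━━━━━━━━━━━━━━━━━━━━━┓   ┃━━
      ┃ FormWidget                       ┃───┨  
      ┠──────────────────────────────────┨   ┃──
      ┃> Public:     [ ]                 ┃   ┃  
      ┃  Notes:      [                  ]┃   ┃  
      ┃  Status:     [Pending          ▼]┃   ┃  
      ┃  Notify:     [x]                 ┃   ┃  
      ┃  Email:      [Alice             ]┃   ┃  
      ┃                                  ┃   ┃  
      ┃                                  ┃   ┃  
      ┃                                  ┃   ┃  
      ┃                                  ┃   ┃  
      ┃                                  ┃   ┃━━
      ┃                                  ┃━━━┛  
      ┃                                  ┃      
      ┃                                  ┃      
      ┃                                  ┃      


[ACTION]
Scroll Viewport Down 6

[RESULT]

      ┏━━━━━━━━━━━━━━━━━━━━━━━━━━━━━━━━━━┓   ┃━━
      ┃ FormWidget                       ┃───┨  
      ┠──────────────────────────────────┨   ┃──
      ┃> Public:     [ ]                 ┃   ┃  
      ┃  Notes:      [                  ]┃   ┃  
      ┃  Status:     [Pending          ▼]┃   ┃  
      ┃  Notify:     [x]                 ┃   ┃  
      ┃  Email:      [Alice             ]┃   ┃  
      ┃                                  ┃   ┃  
      ┃                                  ┃   ┃  
      ┃                                  ┃   ┃  
      ┃                                  ┃   ┃  
      ┃                                  ┃   ┃━━
      ┃                                  ┃━━━┛  
      ┃                                  ┃      
      ┃                                  ┃      
      ┃                                  ┃      
      ┗━━━━━━━━━━━━━━━━━━━━━━━━━━━━━━━━━━┛      


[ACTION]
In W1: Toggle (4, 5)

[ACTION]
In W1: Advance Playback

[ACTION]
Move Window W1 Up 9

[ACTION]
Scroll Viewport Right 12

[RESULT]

━━━━━━━━━━━━━━━━━━━━━━━━━━━━━┓   ┃━━━━━━━┓      
Widget                       ┃───┨       ┃      
─────────────────────────────┨   ┃───────┨      
lic:     [ ]                 ┃   ┃      0┃      
es:      [                  ]┃   ┃       ┃      
tus:     [Pending          ▼]┃   ┃       ┃      
ify:     [x]                 ┃   ┃       ┃      
il:      [Alice             ]┃   ┃       ┃      
                             ┃   ┃       ┃      
                             ┃   ┃       ┃      
                             ┃   ┃       ┃      
                             ┃   ┃       ┃      
                             ┃   ┃━━━━━━━┛      
                             ┃━━━┛              
                             ┃                  
                             ┃                  
                             ┃                  
━━━━━━━━━━━━━━━━━━━━━━━━━━━━━┛                  


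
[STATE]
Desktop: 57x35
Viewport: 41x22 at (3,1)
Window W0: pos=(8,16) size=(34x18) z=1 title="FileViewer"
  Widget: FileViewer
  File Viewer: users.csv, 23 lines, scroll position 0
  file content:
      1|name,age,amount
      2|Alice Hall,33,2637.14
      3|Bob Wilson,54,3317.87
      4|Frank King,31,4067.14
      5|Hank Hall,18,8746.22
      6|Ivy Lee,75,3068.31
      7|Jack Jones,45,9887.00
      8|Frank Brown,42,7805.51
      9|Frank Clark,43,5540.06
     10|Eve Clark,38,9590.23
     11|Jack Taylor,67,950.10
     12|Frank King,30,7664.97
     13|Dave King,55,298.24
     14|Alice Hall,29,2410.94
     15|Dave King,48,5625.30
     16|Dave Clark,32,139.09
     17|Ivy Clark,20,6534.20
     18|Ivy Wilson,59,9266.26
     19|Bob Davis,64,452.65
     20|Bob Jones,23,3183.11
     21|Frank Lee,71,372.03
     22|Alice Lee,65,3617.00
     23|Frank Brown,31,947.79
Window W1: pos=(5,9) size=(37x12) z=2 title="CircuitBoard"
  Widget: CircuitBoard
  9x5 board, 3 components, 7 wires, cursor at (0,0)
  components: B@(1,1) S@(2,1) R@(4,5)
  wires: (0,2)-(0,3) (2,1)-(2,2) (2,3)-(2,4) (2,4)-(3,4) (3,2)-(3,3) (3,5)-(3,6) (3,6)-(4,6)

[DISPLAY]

                                         
                                         
                                         
                                         
                                         
                                         
                                         
                                         
  ┏━━━━━━━━━━━━━━━━━━━━━━━━━━━━━━━━━━━┓  
  ┃ CircuitBoard                      ┃  
  ┠───────────────────────────────────┨  
  ┃   0 1 2 3 4 5 6 7 8               ┃  
  ┃0  [.]      · ─ ·                  ┃  
  ┃                                   ┃  
  ┃1       B                          ┃  
  ┃                                   ┃  
  ┃2       S ─ ·   · ─ ·              ┃  
  ┃                    │              ┃  
  ┃3           · ─ ·   ·   · ─ ·      ┃  
  ┗━━━━━━━━━━━━━━━━━━━━━━━━━━━━━━━━━━━┛  
     ┃Bob Wilson,54,3317.87          ░┃  
     ┃Frank King,31,4067.14          ░┃  


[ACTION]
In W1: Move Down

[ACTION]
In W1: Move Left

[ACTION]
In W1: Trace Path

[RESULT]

                                         
                                         
                                         
                                         
                                         
                                         
                                         
                                         
  ┏━━━━━━━━━━━━━━━━━━━━━━━━━━━━━━━━━━━┓  
  ┃ CircuitBoard                      ┃  
  ┠───────────────────────────────────┨  
  ┃   0 1 2 3 4 5 6 7 8               ┃  
  ┃0           · ─ ·                  ┃  
  ┃                                   ┃  
  ┃1  [.]  B                          ┃  
  ┃                                   ┃  
  ┃2       S ─ ·   · ─ ·              ┃  
  ┃                    │              ┃  
  ┃3           · ─ ·   ·   · ─ ·      ┃  
  ┗━━━━━━━━━━━━━━━━━━━━━━━━━━━━━━━━━━━┛  
     ┃Bob Wilson,54,3317.87          ░┃  
     ┃Frank King,31,4067.14          ░┃  


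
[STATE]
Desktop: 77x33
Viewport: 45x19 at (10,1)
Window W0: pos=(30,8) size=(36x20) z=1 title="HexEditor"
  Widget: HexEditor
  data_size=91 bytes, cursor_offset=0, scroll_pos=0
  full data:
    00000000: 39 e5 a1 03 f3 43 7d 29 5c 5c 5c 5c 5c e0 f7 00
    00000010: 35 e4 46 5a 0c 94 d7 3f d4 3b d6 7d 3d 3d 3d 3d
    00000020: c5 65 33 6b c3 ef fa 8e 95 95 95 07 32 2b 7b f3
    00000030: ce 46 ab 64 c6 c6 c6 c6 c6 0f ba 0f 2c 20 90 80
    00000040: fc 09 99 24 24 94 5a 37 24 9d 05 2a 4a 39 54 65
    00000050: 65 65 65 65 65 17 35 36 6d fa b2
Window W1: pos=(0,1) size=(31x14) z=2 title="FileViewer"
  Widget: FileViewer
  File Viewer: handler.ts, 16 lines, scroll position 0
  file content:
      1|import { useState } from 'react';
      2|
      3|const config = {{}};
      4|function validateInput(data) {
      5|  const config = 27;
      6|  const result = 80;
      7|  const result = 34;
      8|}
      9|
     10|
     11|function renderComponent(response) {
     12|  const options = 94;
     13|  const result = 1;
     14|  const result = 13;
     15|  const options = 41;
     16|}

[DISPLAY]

━━━━━━━━━━━━━━━━━━━━┓                        
er                  ┃                        
────────────────────┨                        
useState } from 're▲┃                        
                   █┃                        
fig = {{}};        ░┃                        
validateInput(data)░┃                        
onfig = 27;        ░┃━━━━━━━━━━━━━━━━━━━━━━━━
esult = 80;        ░┃ HexEditor              
esult = 34;        ░┃────────────────────────
                   ░┃00000000  39 e5 a1 03 f3
                   ░┃00000010  35 e4 46 5a 0c
                   ▼┃00000020  c5 65 33 6b c3
━━━━━━━━━━━━━━━━━━━━┛00000030  ce 46 ab 64 c6
                    ┃00000040  fc 09 99 24 24
                    ┃00000050  65 65 65 65 65
                    ┃                        
                    ┃                        
                    ┃                        


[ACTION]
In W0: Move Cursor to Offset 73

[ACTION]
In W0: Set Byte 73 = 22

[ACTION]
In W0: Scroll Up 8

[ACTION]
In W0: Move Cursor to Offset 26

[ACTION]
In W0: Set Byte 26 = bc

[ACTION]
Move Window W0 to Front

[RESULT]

━━━━━━━━━━━━━━━━━━━━┓                        
er                  ┃                        
────────────────────┨                        
useState } from 're▲┃                        
                   █┃                        
fig = {{}};        ░┃                        
validateInput(data)░┃                        
onfig = 27;        ░┏━━━━━━━━━━━━━━━━━━━━━━━━
esult = 80;        ░┃ HexEditor              
esult = 34;        ░┠────────────────────────
                   ░┃00000000  39 e5 a1 03 f3
                   ░┃00000010  35 e4 46 5a 0c
                   ▼┃00000020  c5 65 33 6b c3
━━━━━━━━━━━━━━━━━━━━┃00000030  ce 46 ab 64 c6
                    ┃00000040  fc 09 99 24 24
                    ┃00000050  65 65 65 65 65
                    ┃                        
                    ┃                        
                    ┃                        


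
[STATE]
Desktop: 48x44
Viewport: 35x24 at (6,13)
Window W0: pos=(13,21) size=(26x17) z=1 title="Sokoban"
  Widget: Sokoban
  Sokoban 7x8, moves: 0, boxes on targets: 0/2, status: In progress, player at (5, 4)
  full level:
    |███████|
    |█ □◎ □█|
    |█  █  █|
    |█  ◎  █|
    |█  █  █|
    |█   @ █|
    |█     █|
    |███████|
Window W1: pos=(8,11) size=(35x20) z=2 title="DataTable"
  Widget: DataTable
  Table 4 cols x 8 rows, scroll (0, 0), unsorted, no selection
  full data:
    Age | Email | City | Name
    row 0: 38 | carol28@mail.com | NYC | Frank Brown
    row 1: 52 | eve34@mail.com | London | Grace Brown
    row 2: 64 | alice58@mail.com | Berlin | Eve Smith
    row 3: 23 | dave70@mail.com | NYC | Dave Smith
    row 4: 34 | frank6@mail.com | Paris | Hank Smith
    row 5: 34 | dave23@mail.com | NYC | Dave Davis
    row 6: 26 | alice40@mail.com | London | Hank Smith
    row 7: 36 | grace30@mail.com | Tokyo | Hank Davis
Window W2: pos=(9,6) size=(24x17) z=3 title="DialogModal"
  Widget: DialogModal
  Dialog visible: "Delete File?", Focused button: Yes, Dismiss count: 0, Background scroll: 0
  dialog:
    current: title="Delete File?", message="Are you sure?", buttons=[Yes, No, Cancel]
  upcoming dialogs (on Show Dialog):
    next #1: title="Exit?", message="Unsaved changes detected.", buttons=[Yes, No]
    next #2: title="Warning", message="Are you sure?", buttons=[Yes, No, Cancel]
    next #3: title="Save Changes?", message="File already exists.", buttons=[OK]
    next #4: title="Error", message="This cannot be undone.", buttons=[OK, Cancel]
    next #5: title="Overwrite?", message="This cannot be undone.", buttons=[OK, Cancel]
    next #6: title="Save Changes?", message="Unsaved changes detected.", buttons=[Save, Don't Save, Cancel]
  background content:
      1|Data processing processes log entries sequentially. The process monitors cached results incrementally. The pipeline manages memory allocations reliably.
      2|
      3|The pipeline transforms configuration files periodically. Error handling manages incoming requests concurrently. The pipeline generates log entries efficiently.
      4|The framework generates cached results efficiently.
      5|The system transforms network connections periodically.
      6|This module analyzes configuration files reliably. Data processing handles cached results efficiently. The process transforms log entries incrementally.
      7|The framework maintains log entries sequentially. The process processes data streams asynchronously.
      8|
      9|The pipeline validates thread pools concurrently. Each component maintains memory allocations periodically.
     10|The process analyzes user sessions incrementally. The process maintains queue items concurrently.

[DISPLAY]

  ┠┃Th┌────────────────┐s ┃────────
  ┃┃Th│  Delete File?  │ c┃y  │Name
  ┃┃Th│ Are you sure?  │in┃───┼────
  ┃┃  │[Yes]  No   Canc│  ┃   │Fran
  ┃┃Th└────────────────┘es┃don│Grac
  ┃┃The process analyzes u┃lin│Eve 
  ┃┃                      ┃   │Dave
  ┃┃                      ┃is │Hank
  ┃┃                      ┃   │Dave
  ┃┗━━━━━━━━━━━━━━━━━━━━━━┛don│Hank
  ┃36 │grace30@mail.com│Tokyo │Hank
  ┃                                
  ┃                                
  ┃                                
  ┃                                
  ┃                                
  ┃                                
  ┗━━━━━━━━━━━━━━━━━━━━━━━━━━━━━━━━
       ┃███████                 ┃  
       ┃Moves: 0  0/2           ┃  
       ┃                        ┃  
       ┃                        ┃  
       ┃                        ┃  
       ┃                        ┃  


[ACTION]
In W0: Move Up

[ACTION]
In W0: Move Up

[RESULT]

  ┠┃Th┌────────────────┐s ┃────────
  ┃┃Th│  Delete File?  │ c┃y  │Name
  ┃┃Th│ Are you sure?  │in┃───┼────
  ┃┃  │[Yes]  No   Canc│  ┃   │Fran
  ┃┃Th└────────────────┘es┃don│Grac
  ┃┃The process analyzes u┃lin│Eve 
  ┃┃                      ┃   │Dave
  ┃┃                      ┃is │Hank
  ┃┃                      ┃   │Dave
  ┃┗━━━━━━━━━━━━━━━━━━━━━━┛don│Hank
  ┃36 │grace30@mail.com│Tokyo │Hank
  ┃                                
  ┃                                
  ┃                                
  ┃                                
  ┃                                
  ┃                                
  ┗━━━━━━━━━━━━━━━━━━━━━━━━━━━━━━━━
       ┃███████                 ┃  
       ┃Moves: 2  0/2           ┃  
       ┃                        ┃  
       ┃                        ┃  
       ┃                        ┃  
       ┃                        ┃  


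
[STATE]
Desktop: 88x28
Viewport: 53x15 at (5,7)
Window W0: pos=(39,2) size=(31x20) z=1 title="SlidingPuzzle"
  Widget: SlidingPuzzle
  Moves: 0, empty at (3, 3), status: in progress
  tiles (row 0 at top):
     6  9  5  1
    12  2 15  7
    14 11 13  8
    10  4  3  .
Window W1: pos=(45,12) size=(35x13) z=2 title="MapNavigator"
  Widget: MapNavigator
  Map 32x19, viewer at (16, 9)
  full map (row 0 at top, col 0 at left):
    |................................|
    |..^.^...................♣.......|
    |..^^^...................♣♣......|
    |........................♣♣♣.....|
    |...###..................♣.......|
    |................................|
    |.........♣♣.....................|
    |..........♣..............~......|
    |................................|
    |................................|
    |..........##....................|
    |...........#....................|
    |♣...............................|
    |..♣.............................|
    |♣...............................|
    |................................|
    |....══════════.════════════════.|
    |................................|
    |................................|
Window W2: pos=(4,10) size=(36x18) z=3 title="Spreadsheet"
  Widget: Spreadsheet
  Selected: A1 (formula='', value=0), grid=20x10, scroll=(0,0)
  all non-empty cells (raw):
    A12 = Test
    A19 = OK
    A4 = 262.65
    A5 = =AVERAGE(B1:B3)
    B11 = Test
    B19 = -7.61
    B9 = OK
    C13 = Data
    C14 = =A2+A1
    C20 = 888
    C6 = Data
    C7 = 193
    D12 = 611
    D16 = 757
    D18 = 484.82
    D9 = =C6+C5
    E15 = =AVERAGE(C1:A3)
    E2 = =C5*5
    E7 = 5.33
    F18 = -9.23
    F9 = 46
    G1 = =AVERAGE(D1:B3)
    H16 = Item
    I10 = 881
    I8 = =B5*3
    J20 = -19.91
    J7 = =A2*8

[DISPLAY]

                                  ┃├────┼────┼────┼──
                                  ┃│ 12 │  2 │ 15 │  
                                  ┃├────┼────┼────┼──
━━━━━━━━━━━━━━━━━━━━━━━━━━━━━━━━━━┓│ 14 │ 11 │ 13 │  
 Spreadsheet                      ┃├────┼────┼────┼──
──────────────────────────────────┨│ 10 ┏━━━━━━━━━━━━
A1:                               ┃└────┃ MapNavigato
       A       B       C       D  ┃Moves┠────────────
----------------------------------┃     ┃............
  1      [0]       0       0      ┃     ┃.........♣♣.
  2        0       0       0      ┃     ┃..........♣.
  3        0       0       0      ┃     ┃............
  4   262.65       0       0      ┃     ┃............
  5        0       0       0      ┃     ┃..........##
  6        0       0Data          ┃━━━━━┃...........#


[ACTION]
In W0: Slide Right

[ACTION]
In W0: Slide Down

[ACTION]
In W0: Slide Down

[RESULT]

                                  ┃├────┼────┼────┼──
                                  ┃│ 12 │  2 │    │  
                                  ┃├────┼────┼────┼──
━━━━━━━━━━━━━━━━━━━━━━━━━━━━━━━━━━┓│ 14 │ 11 │ 15 │  
 Spreadsheet                      ┃├────┼────┼────┼──
──────────────────────────────────┨│ 10 ┏━━━━━━━━━━━━
A1:                               ┃└────┃ MapNavigato
       A       B       C       D  ┃Moves┠────────────
----------------------------------┃     ┃............
  1      [0]       0       0      ┃     ┃.........♣♣.
  2        0       0       0      ┃     ┃..........♣.
  3        0       0       0      ┃     ┃............
  4   262.65       0       0      ┃     ┃............
  5        0       0       0      ┃     ┃..........##
  6        0       0Data          ┃━━━━━┃...........#


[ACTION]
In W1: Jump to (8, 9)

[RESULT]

                                  ┃├────┼────┼────┼──
                                  ┃│ 12 │  2 │    │  
                                  ┃├────┼────┼────┼──
━━━━━━━━━━━━━━━━━━━━━━━━━━━━━━━━━━┓│ 14 │ 11 │ 15 │  
 Spreadsheet                      ┃├────┼────┼────┼──
──────────────────────────────────┨│ 10 ┏━━━━━━━━━━━━
A1:                               ┃└────┃ MapNavigato
       A       B       C       D  ┃Moves┠────────────
----------------------------------┃     ┃        ....
  1      [0]       0       0      ┃     ┃        ....
  2        0       0       0      ┃     ┃        ....
  3        0       0       0      ┃     ┃        ....
  4   262.65       0       0      ┃     ┃        ....
  5        0       0       0      ┃     ┃        ....
  6        0       0Data          ┃━━━━━┃        ....


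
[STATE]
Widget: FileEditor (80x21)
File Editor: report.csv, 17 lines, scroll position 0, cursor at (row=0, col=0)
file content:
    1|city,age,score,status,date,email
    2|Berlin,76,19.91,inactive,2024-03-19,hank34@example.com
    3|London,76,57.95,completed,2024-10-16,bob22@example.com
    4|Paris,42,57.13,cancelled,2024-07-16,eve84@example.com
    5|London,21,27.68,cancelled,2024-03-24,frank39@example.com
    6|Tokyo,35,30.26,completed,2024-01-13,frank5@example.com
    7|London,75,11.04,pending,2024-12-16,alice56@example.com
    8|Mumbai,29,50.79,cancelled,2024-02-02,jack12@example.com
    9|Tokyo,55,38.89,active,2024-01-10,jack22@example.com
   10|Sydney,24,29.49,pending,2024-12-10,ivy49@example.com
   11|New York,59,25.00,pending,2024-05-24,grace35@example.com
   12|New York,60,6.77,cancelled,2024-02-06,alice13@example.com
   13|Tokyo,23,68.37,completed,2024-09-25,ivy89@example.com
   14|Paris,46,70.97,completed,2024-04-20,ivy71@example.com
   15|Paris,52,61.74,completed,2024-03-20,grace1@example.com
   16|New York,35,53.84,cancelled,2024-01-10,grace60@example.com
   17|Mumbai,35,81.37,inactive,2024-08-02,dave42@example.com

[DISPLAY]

█ity,age,score,status,date,email                                               ▲
Berlin,76,19.91,inactive,2024-03-19,hank34@example.com                         █
London,76,57.95,completed,2024-10-16,bob22@example.com                         ░
Paris,42,57.13,cancelled,2024-07-16,eve84@example.com                          ░
London,21,27.68,cancelled,2024-03-24,frank39@example.com                       ░
Tokyo,35,30.26,completed,2024-01-13,frank5@example.com                         ░
London,75,11.04,pending,2024-12-16,alice56@example.com                         ░
Mumbai,29,50.79,cancelled,2024-02-02,jack12@example.com                        ░
Tokyo,55,38.89,active,2024-01-10,jack22@example.com                            ░
Sydney,24,29.49,pending,2024-12-10,ivy49@example.com                           ░
New York,59,25.00,pending,2024-05-24,grace35@example.com                       ░
New York,60,6.77,cancelled,2024-02-06,alice13@example.com                      ░
Tokyo,23,68.37,completed,2024-09-25,ivy89@example.com                          ░
Paris,46,70.97,completed,2024-04-20,ivy71@example.com                          ░
Paris,52,61.74,completed,2024-03-20,grace1@example.com                         ░
New York,35,53.84,cancelled,2024-01-10,grace60@example.com                     ░
Mumbai,35,81.37,inactive,2024-08-02,dave42@example.com                         ░
                                                                               ░
                                                                               ░
                                                                               ░
                                                                               ▼


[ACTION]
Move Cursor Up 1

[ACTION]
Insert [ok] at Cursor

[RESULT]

ok█ity,age,score,status,date,email                                             ▲
Berlin,76,19.91,inactive,2024-03-19,hank34@example.com                         █
London,76,57.95,completed,2024-10-16,bob22@example.com                         ░
Paris,42,57.13,cancelled,2024-07-16,eve84@example.com                          ░
London,21,27.68,cancelled,2024-03-24,frank39@example.com                       ░
Tokyo,35,30.26,completed,2024-01-13,frank5@example.com                         ░
London,75,11.04,pending,2024-12-16,alice56@example.com                         ░
Mumbai,29,50.79,cancelled,2024-02-02,jack12@example.com                        ░
Tokyo,55,38.89,active,2024-01-10,jack22@example.com                            ░
Sydney,24,29.49,pending,2024-12-10,ivy49@example.com                           ░
New York,59,25.00,pending,2024-05-24,grace35@example.com                       ░
New York,60,6.77,cancelled,2024-02-06,alice13@example.com                      ░
Tokyo,23,68.37,completed,2024-09-25,ivy89@example.com                          ░
Paris,46,70.97,completed,2024-04-20,ivy71@example.com                          ░
Paris,52,61.74,completed,2024-03-20,grace1@example.com                         ░
New York,35,53.84,cancelled,2024-01-10,grace60@example.com                     ░
Mumbai,35,81.37,inactive,2024-08-02,dave42@example.com                         ░
                                                                               ░
                                                                               ░
                                                                               ░
                                                                               ▼


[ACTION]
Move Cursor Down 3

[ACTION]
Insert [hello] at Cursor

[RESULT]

okcity,age,score,status,date,email                                             ▲
Berlin,76,19.91,inactive,2024-03-19,hank34@example.com                         █
London,76,57.95,completed,2024-10-16,bob22@example.com                         ░
Pahello█is,42,57.13,cancelled,2024-07-16,eve84@example.com                     ░
London,21,27.68,cancelled,2024-03-24,frank39@example.com                       ░
Tokyo,35,30.26,completed,2024-01-13,frank5@example.com                         ░
London,75,11.04,pending,2024-12-16,alice56@example.com                         ░
Mumbai,29,50.79,cancelled,2024-02-02,jack12@example.com                        ░
Tokyo,55,38.89,active,2024-01-10,jack22@example.com                            ░
Sydney,24,29.49,pending,2024-12-10,ivy49@example.com                           ░
New York,59,25.00,pending,2024-05-24,grace35@example.com                       ░
New York,60,6.77,cancelled,2024-02-06,alice13@example.com                      ░
Tokyo,23,68.37,completed,2024-09-25,ivy89@example.com                          ░
Paris,46,70.97,completed,2024-04-20,ivy71@example.com                          ░
Paris,52,61.74,completed,2024-03-20,grace1@example.com                         ░
New York,35,53.84,cancelled,2024-01-10,grace60@example.com                     ░
Mumbai,35,81.37,inactive,2024-08-02,dave42@example.com                         ░
                                                                               ░
                                                                               ░
                                                                               ░
                                                                               ▼


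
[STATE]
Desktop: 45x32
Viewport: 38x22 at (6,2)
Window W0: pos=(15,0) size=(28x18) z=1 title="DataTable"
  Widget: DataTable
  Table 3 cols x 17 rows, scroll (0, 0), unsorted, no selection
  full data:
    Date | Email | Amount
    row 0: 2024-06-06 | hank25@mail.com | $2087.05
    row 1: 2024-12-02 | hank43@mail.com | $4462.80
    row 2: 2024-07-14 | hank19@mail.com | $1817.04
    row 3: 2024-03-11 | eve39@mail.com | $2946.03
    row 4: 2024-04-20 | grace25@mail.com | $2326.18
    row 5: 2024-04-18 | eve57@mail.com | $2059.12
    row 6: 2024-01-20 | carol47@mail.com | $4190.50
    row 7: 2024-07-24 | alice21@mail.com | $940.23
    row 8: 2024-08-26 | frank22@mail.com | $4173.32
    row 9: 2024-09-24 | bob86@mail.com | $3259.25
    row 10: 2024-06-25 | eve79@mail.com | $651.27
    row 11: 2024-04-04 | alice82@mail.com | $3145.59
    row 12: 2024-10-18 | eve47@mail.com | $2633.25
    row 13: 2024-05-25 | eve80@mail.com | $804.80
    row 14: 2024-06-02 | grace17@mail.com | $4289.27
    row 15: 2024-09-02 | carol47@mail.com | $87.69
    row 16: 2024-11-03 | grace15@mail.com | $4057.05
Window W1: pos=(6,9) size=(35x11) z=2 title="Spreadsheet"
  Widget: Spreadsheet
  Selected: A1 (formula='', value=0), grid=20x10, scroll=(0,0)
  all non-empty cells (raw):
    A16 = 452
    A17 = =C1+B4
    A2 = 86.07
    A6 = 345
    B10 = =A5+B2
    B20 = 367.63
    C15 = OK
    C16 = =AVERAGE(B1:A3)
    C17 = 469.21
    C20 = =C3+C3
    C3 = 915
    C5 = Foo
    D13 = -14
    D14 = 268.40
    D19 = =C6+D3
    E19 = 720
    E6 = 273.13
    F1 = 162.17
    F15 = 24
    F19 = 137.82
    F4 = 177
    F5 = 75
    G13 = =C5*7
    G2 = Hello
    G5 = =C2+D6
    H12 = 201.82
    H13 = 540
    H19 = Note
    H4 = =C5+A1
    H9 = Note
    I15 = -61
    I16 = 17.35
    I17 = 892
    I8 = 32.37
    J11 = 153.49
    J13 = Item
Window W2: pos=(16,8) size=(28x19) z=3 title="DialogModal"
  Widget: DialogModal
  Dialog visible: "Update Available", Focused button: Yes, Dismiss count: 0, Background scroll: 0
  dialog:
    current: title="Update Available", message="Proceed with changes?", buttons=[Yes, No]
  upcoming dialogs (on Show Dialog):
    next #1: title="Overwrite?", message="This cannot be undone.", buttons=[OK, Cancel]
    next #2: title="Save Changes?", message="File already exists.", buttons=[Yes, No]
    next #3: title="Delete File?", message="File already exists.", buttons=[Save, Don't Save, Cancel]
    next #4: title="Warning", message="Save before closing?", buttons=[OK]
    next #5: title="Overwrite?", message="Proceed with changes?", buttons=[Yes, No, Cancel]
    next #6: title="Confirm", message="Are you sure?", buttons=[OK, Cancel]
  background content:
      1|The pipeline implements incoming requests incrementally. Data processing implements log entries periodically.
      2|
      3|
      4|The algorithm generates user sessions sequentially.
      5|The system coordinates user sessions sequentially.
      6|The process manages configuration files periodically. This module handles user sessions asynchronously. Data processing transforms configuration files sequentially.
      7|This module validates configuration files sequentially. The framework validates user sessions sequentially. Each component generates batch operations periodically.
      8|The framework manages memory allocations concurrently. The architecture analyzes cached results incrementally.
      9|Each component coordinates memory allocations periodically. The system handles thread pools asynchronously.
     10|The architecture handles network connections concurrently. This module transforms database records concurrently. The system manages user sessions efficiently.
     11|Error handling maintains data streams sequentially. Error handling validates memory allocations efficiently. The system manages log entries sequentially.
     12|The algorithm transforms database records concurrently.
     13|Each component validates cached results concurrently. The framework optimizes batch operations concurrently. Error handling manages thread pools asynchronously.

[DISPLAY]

         ┠──────────────────────────┨ 
         ┃Date      │Email          ┃ 
         ┃──────────┼───────────────┃ 
         ┃2024-06-06│hank25@mail.com┃ 
         ┃2024-12-02│hank43@mail.com┃ 
         ┃2024-07-14│hank19@mail.com┃ 
         ┃┏━━━━━━━━━━━━━━━━━━━━━━━━━━┓
┏━━━━━━━━━┃ DialogModal              ┃
┃ Spreadsh┠──────────────────────────┨
┠─────────┃The pipeline implements in┃
┃A1:      ┃                          ┃
┃       A ┃                          ┃
┃---------┃The algorithm generates us┃
┃  1      ┃The system coordinates use┃
┃  2    86┃Th┌────────────────────┐ig┃
┃  3      ┃Th│  Update Available  │nf┃
┃  4      ┃Th│Proceed with changes│mo┃
┗━━━━━━━━━┃Ea│     [Yes]  No      │es┃
          ┃Th└────────────────────┘ n┃
          ┃Error handling maintains d┃
          ┃The algorithm transforms d┃
          ┃Each component validates c┃


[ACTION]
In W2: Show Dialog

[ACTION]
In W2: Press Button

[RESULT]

         ┠──────────────────────────┨ 
         ┃Date      │Email          ┃ 
         ┃──────────┼───────────────┃ 
         ┃2024-06-06│hank25@mail.com┃ 
         ┃2024-12-02│hank43@mail.com┃ 
         ┃2024-07-14│hank19@mail.com┃ 
         ┃┏━━━━━━━━━━━━━━━━━━━━━━━━━━┓
┏━━━━━━━━━┃ DialogModal              ┃
┃ Spreadsh┠──────────────────────────┨
┠─────────┃The pipeline implements in┃
┃A1:      ┃                          ┃
┃       A ┃                          ┃
┃---------┃The algorithm generates us┃
┃  1      ┃The system coordinates use┃
┃  2    86┃The process manages config┃
┃  3      ┃This module validates conf┃
┃  4      ┃The framework manages memo┃
┗━━━━━━━━━┃Each component coordinates┃
          ┃The architecture handles n┃
          ┃Error handling maintains d┃
          ┃The algorithm transforms d┃
          ┃Each component validates c┃


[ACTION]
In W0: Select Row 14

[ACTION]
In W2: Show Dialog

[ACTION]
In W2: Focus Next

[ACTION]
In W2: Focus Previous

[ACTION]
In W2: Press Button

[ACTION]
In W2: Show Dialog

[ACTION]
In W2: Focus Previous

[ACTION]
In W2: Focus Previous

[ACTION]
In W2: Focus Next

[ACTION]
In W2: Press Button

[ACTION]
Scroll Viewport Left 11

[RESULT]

               ┠──────────────────────
               ┃Date      │Email      
               ┃──────────┼───────────
               ┃2024-06-06│hank25@mail
               ┃2024-12-02│hank43@mail
               ┃2024-07-14│hank19@mail
               ┃┏━━━━━━━━━━━━━━━━━━━━━
      ┏━━━━━━━━━┃ DialogModal         
      ┃ Spreadsh┠─────────────────────
      ┠─────────┃The pipeline implemen
      ┃A1:      ┃                     
      ┃       A ┃                     
      ┃---------┃The algorithm generat
      ┃  1      ┃The system coordinate
      ┃  2    86┃The process manages c
      ┃  3      ┃This module validates
      ┃  4      ┃The framework manages
      ┗━━━━━━━━━┃Each component coordi
                ┃The architecture hand
                ┃Error handling mainta
                ┃The algorithm transfo
                ┃Each component valida


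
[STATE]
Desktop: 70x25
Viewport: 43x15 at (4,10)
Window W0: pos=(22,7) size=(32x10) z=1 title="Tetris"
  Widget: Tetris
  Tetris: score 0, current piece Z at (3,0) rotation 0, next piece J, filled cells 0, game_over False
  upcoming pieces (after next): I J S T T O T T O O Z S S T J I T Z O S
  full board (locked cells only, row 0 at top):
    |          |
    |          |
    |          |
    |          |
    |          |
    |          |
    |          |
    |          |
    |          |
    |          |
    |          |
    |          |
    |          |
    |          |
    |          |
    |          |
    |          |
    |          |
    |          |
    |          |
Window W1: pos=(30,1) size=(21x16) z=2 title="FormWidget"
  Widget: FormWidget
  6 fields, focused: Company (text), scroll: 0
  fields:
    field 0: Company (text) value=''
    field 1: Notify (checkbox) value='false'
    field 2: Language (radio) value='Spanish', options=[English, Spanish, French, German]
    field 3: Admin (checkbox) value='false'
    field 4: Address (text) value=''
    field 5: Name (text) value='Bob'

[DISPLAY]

                  ┃       ┃                
                  ┃       ┃                
                  ┃       ┃                
                  ┃       ┃                
                  ┃       ┃                
                  ┃       ┃                
                  ┗━━━━━━━┗━━━━━━━━━━━━━━━━
                                           
                                           
                                           
                                           
                                           
                                           
                                           
                                           


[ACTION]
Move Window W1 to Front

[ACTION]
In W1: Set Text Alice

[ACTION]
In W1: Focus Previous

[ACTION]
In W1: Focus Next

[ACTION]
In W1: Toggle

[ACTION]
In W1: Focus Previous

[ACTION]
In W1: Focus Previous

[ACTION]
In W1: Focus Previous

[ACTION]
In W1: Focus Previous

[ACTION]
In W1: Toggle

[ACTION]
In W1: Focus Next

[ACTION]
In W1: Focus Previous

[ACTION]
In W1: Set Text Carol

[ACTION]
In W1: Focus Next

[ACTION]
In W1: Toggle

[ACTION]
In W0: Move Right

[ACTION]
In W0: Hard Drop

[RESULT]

                  ┃       ┃                
                  ┃       ┃                
                  ┃       ┃                
                  ┃       ┃                
                  ┃    ▓▓ ┃                
                  ┃     ▓▓┃                
                  ┗━━━━━━━┗━━━━━━━━━━━━━━━━
                                           
                                           
                                           
                                           
                                           
                                           
                                           
                                           
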